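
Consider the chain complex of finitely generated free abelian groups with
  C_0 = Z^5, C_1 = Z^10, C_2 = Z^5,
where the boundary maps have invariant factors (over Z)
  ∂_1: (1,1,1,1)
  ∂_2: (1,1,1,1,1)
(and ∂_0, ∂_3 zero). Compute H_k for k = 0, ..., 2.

H_0: b_0 = 5 − 0 − 4 = 1; torsion from ∂_1 factors > 1: none. So H_0 = Z.
H_1: b_1 = 10 − 4 − 5 = 1; torsion from ∂_2 factors > 1: none. So H_1 = Z.
H_2: b_2 = 5 − 5 − 0 = 0; torsion from ∂_3 factors > 1: none. So H_2 = 0.

H_0 = Z,  H_1 = Z,  H_2 = 0.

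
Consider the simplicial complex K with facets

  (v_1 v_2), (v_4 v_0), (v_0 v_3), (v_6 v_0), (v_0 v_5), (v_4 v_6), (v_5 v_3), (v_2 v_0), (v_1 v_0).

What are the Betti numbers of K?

Fix the vertex order v_0 < v_1 < v_2 < v_3 < v_4 < v_5 < v_6 and write every simplex with vertices in increasing order. Then dim K = 1 and the simplices of K are:

  0-simplices (7): [v_0], [v_1], [v_2], [v_3], [v_4], [v_5], [v_6]
  1-simplices (9): [v_0,v_1], [v_0,v_2], [v_0,v_3], [v_0,v_4], [v_0,v_5], [v_0,v_6], [v_1,v_2], [v_3,v_5], [v_4,v_6]

so the chain groups are C_0 ≅ Z^7, C_1 ≅ Z^9.

The boundary map ∂_1: C_1 → C_0 is given by ∂[p,q] = [q] − [p]. For instance
  ∂[v_0,v_6] = [v_6] − [v_0].
The 7×9 boundary matrix has rank 6 and Smith normal form diag(1,1,1,1,1,1).

Reading off H_k = ker ∂_k / im ∂_{k+1}:

  H_0: rank C_0 − rank ∂_1 = 7 − 6 = 1, and the invariant factors of ∂_1 are all 1, so H_0 ≅ Z.
  H_1: rank ker ∂_1 − rank ∂_2 = (9 − 6) − 0 = 3, and there is no ∂_2, so H_1 ≅ Z^3.

Hence the Betti numbers are b_0 = 1, b_1 = 3.

b_0 = 1, b_1 = 3.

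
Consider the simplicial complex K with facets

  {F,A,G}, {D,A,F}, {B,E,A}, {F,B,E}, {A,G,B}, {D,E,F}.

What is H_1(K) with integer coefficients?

H_1 = Z.

K has 6 vertices, 12 edges, 6 triangles.
rank ∂_1 = 5, rank ∂_2 = 6 ⇒ b_1 = 12 − 5 − 6 = 1; all invariant factors of ∂_2 are 1 so no torsion. So H_1 ≅ Z.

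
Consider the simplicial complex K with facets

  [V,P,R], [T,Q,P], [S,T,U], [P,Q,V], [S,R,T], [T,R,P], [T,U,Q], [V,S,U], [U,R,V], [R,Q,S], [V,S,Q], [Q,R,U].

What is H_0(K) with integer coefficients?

Fix the vertex order P < Q < R < S < T < U < V and write every simplex with vertices in increasing order. Then dim K = 2 and the simplices of K are:

  0-simplices (7): P, Q, R, S, T, U, V
  1-simplices (18): PQ, PR, PT, PV, QR, QS, QT, QU, QV, RS, RT, RU, RV, ST, SU, SV, TU, UV
  2-simplices (12): PQT, PQV, PRT, PRV, QRS, QRU, QSV, QTU, RST, RUV, STU, SUV

giving chain groups C_0 ≅ Z^7, C_1 ≅ Z^18, C_2 ≅ Z^12.

Boundary ∂_1: C_1 → C_0 maps an edge to its endpoints' difference, ∂[p,q] = q − p. For instance
  ∂PQ = Q − P.
As a 7×18 matrix over Z this has rank 6, with invariant factors (1,1,1,1,1,1).

∂_2: C_2 → C_1 sends each 2-simplex [p,q,r] to [q,r] − [p,r] + [p,q]. For instance
  ∂PQV = QV − PV + PQ,
  ∂QRS = RS − QS + QR.
This gives a 18×12 integer matrix of rank 12; reducing to Smith normal form yields diagonal entries (1,1,1,1,1,1,1,1,1,1,1,2).

From H_k ≅ ker(∂_k) / im(∂_{k+1}) we obtain:

  H_0: rank C_0 − rank ∂_1 = 7 − 6 = 1, and the invariant factors of ∂_1 are all 1, so H_0 ≅ Z.

H_0 = Z.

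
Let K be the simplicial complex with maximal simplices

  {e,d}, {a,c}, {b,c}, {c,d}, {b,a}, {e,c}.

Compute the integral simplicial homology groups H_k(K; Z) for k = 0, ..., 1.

Take the total order a < b < c < d < e on the vertex set. Then K (dimension 1) consists of the simplices:

  0-simplices (5): a, b, c, d, e
  1-simplices (6): ab, ac, bc, cd, ce, de

so the chain groups are C_0 ≅ Z^5, C_1 ≅ Z^6.

∂_1: C_1 → C_0 is given by ∂[p,q] = [q] − [p]. For instance
  ∂cd = d − c.
As a 5×6 matrix over Z this has rank 4, with invariant factors (1,1,1,1).

Reading off H_k = ker ∂_k / im ∂_{k+1}:

  H_0: rank C_0 − rank ∂_1 = 5 − 4 = 1, and the invariant factors of ∂_1 are all 1, so H_0 ≅ Z.
  H_1: rank ker ∂_1 − rank ∂_2 = (6 − 4) − 0 = 2, and there is no ∂_2, so H_1 ≅ Z^2.

H_0 = Z,  H_1 = Z^2.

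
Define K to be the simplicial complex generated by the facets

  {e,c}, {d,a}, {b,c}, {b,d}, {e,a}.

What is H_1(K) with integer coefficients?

Order the vertices as a < b < c < d < e. Listing each simplex with vertices in this order, K has dimension 1 with simplices:

  0-simplices (5): a, b, c, d, e
  1-simplices (5): ad, ae, bc, bd, ce

giving chain groups C_0 ≅ Z^5, C_1 ≅ Z^5.

The boundary map ∂_1: C_1 → C_0 maps an edge to its endpoints' difference, ∂[p,q] = q − p.
This gives a 5×5 integer matrix of rank 4; reducing to Smith normal form yields diagonal entries (1,1,1,1).

Computing H_k = (kernel of ∂_k) / (image of ∂_{k+1}):

  H_1: rank ker ∂_1 − rank ∂_2 = (5 − 4) − 0 = 1, and there is no ∂_2, so H_1 = Z.

H_1 ≅ Z.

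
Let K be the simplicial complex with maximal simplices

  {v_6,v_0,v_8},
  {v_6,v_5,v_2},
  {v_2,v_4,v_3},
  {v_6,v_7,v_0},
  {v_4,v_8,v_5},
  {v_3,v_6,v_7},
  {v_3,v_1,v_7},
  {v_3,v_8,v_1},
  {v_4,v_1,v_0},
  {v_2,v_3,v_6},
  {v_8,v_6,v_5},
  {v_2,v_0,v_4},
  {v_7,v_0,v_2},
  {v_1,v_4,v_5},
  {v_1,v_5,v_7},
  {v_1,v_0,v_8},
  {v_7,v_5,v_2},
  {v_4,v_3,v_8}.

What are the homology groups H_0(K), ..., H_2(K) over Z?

Order the vertices as v_0 < v_1 < v_2 < v_3 < v_4 < v_5 < v_6 < v_7 < v_8. Listing each simplex with vertices in this order, K has dimension 2 with simplices:

  0-simplices (9): [v_0], [v_1], [v_2], [v_3], [v_4], [v_5], [v_6], [v_7], [v_8]
  1-simplices (27): (27 of them)
  2-simplices (18): (18 of them)

Hence C_0 ≅ Z^9, C_1 ≅ Z^27, C_2 ≅ Z^18.

Boundary ∂_1: C_1 → C_0 sends each edge [p,q] (with p < q) to q − p.
This gives a 9×27 integer matrix of rank 8; reducing to Smith normal form yields diagonal entries (1,1,1,1,1,1,1,1).

∂_2: C_2 → C_1 acts by ∂[p,q,r] = [q,r] − [p,r] + [p,q]. For instance
  ∂[v_4,v_5,v_8] = [v_5,v_8] − [v_4,v_8] + [v_4,v_5],
  ∂[v_1,v_4,v_5] = [v_4,v_5] − [v_1,v_5] + [v_1,v_4].
The 27×18 boundary matrix has rank 18 and Smith normal form diag(1,1,1,1,1,1,1,1,1,1,1,1,1,1,1,1,1,2).

Now H_k = ker ∂_k / im ∂_{k+1}, so:

  H_0: rank C_0 − rank ∂_1 = 9 − 8 = 1, and the invariant factors of ∂_1 are all 1, so H_0 = Z.
  H_1: rank ker ∂_1 − rank ∂_2 = (27 − 8) − 18 = 1, and ∂_2 has invariant factor 2 > 1, so H_1 = Z ⊕ Z/2Z.
  H_2: rank ker ∂_2 − rank ∂_3 = (18 − 18) − 0 = 0, and there is no ∂_3, so H_2 = 0.

As a check, the Euler characteristic is 9 − 27 + 18 = 0, which agrees with 1 − 1 + 0 = 0.

H_0 ≅ Z,  H_1 ≅ Z ⊕ Z/2Z,  H_2 = 0.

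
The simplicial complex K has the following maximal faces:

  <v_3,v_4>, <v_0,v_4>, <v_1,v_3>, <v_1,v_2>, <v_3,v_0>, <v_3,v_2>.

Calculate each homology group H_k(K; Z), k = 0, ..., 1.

Take the total order v_0 < v_1 < v_2 < v_3 < v_4 on the vertex set. Then K (dimension 1) consists of the simplices:

  0-simplices (5): [v_0], [v_1], [v_2], [v_3], [v_4]
  1-simplices (6): [v_0,v_3], [v_0,v_4], [v_1,v_2], [v_1,v_3], [v_2,v_3], [v_3,v_4]

Hence C_0 ≅ Z^5, C_1 ≅ Z^6.

Boundary ∂_1: C_1 → C_0 sends each edge [p,q] (with p < q) to q − p. For instance
  ∂[v_3,v_4] = [v_4] − [v_3].
This gives a 5×6 integer matrix of rank 4; reducing to Smith normal form yields diagonal entries (1,1,1,1).

From H_k ≅ ker(∂_k) / im(∂_{k+1}) we obtain:

  H_0: rank C_0 − rank ∂_1 = 5 − 4 = 1, and the invariant factors of ∂_1 are all 1, so H_0 ≅ Z.
  H_1: rank ker ∂_1 − rank ∂_2 = (6 − 4) − 0 = 2, and there is no ∂_2, so H_1 ≅ Z^2.

H_0 ≅ Z,  H_1 ≅ Z^2.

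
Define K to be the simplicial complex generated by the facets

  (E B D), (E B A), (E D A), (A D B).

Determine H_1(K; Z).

H_1 = 0.

Order the vertices as A < B < D < E. Listing each simplex with vertices in this order, K has dimension 2 with simplices:

  0-simplices (4): A, B, D, E
  1-simplices (6): AB, AD, AE, BD, BE, DE
  2-simplices (4): ABD, ABE, ADE, BDE

so the chain groups are C_0 ≅ Z^4, C_1 ≅ Z^6, C_2 ≅ Z^4.

∂_1: C_1 → C_0 is given by ∂[p,q] = [q] − [p]. For instance
  ∂AD = D − A.
The resulting 4×6 matrix has rank 3, and its Smith normal form has invariant factors (1,1,1).

The boundary map ∂_2: C_2 → C_1 maps a triangle to the signed sum of its edges. For instance
  ∂ABD = BD − AD + AB,
  ∂BDE = DE − BE + BD.
The 6×4 boundary matrix has rank 3 and Smith normal form diag(1,1,1).

Reading off H_k = ker ∂_k / im ∂_{k+1}:

  H_1: rank ker ∂_1 − rank ∂_2 = (6 − 3) − 3 = 0, and the invariant factors of ∂_2 are all 1, so H_1 ≅ 0.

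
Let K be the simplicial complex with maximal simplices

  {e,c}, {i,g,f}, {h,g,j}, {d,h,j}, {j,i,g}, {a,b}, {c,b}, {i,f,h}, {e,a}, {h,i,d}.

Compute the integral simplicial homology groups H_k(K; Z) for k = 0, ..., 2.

H_0 ≅ Z^2,  H_1 ≅ Z^2,  H_2 = 0.

Fix the vertex order a < b < c < d < e < f < g < h < i < j and write every simplex with vertices in increasing order. Then dim K = 2 and the simplices of K are:

  0-simplices (10): a, b, c, d, e, f, g, h, i, j
  1-simplices (16): ab, ae, bc, ce, dh, di, dj, fg, fh, fi, gh, gi, gj, hi, hj, ij
  2-simplices (6): dhi, dhj, fgi, fhi, ghj, gij

Hence C_0 ≅ Z^10, C_1 ≅ Z^16, C_2 ≅ Z^6.

The boundary map ∂_1: C_1 → C_0 maps an edge to its endpoints' difference, ∂[p,q] = q − p. For instance
  ∂dh = h − d.
The 10×16 boundary matrix has rank 8 and Smith normal form diag(1,1,1,1,1,1,1,1).

The boundary map ∂_2: C_2 → C_1 acts by ∂[p,q,r] = [q,r] − [p,r] + [p,q]. For instance
  ∂dhj = hj − dj + dh,
  ∂fhi = hi − fi + fh.
This gives a 16×6 integer matrix of rank 6; reducing to Smith normal form yields diagonal entries (1,1,1,1,1,1).

Reading off H_k = ker ∂_k / im ∂_{k+1}:

  H_0: rank C_0 − rank ∂_1 = 10 − 8 = 2, and the invariant factors of ∂_1 are all 1, so H_0 = Z^2.
  H_1: rank ker ∂_1 − rank ∂_2 = (16 − 8) − 6 = 2, and the invariant factors of ∂_2 are all 1, so H_1 = Z^2.
  H_2: rank ker ∂_2 − rank ∂_3 = (6 − 6) − 0 = 0, and there is no ∂_3, so H_2 = 0.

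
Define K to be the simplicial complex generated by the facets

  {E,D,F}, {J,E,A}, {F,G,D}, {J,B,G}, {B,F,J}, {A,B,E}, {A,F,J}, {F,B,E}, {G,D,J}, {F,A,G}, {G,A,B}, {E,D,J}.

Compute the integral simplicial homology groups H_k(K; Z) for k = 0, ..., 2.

H_0 = Z,  H_1 = Z/2,  H_2 = 0.

Take the total order A < B < D < E < F < G < J on the vertex set. Then K (dimension 2) consists of the simplices:

  0-simplices (7): A, B, D, E, F, G, J
  1-simplices (18): AB, AE, AF, AG, AJ, BE, BF, BG, BJ, DE, DF, DG, DJ, EF, EJ, FG, FJ, GJ
  2-simplices (12): ABE, ABG, AEJ, AFG, AFJ, BEF, BFJ, BGJ, DEF, DEJ, DFG, DGJ

Hence C_0 ≅ Z^7, C_1 ≅ Z^18, C_2 ≅ Z^12.

The boundary map ∂_1: C_1 → C_0 sends each edge [p,q] (with p < q) to q − p. For instance
  ∂BF = F − B.
As a 7×18 matrix over Z this has rank 6, with invariant factors (1,1,1,1,1,1).

The boundary map ∂_2: C_2 → C_1 acts by ∂[p,q,r] = [q,r] − [p,r] + [p,q]. For instance
  ∂DGJ = GJ − DJ + DG,
  ∂BEF = EF − BF + BE.
As a 18×12 matrix over Z this has rank 12, with invariant factors (1,1,1,1,1,1,1,1,1,1,1,2).

Reading off H_k = ker ∂_k / im ∂_{k+1}:

  H_0: rank C_0 − rank ∂_1 = 7 − 6 = 1, and the invariant factors of ∂_1 are all 1, so H_0 = Z.
  H_1: rank ker ∂_1 − rank ∂_2 = (18 − 6) − 12 = 0, and ∂_2 has invariant factor 2 > 1, so H_1 = Z/2.
  H_2: rank ker ∂_2 − rank ∂_3 = (12 − 12) − 0 = 0, and there is no ∂_3, so H_2 = 0.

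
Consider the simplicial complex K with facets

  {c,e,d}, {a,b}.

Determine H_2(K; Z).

Take the total order a < b < c < d < e on the vertex set. Then K (dimension 2) consists of the simplices:

  0-simplices (5): a, b, c, d, e
  1-simplices (4): ab, cd, ce, de
  2-simplices (1): cde

Hence C_0 ≅ Z^5, C_1 ≅ Z^4, C_2 ≅ Z^1.

∂_1: C_1 → C_0 sends each edge [p,q] (with p < q) to q − p. For instance
  ∂ce = e − c.
This gives a 5×4 integer matrix of rank 3; reducing to Smith normal form yields diagonal entries (1,1,1).

Boundary ∂_2: C_2 → C_1 maps a triangle to the signed sum of its edges. For instance
  ∂cde = de − ce + cd.
The 4×1 boundary matrix has rank 1 and Smith normal form diag(1).

Reading off H_k = ker ∂_k / im ∂_{k+1}:

  H_2: rank ker ∂_2 − rank ∂_3 = (1 − 1) − 0 = 0, and there is no ∂_3, so H_2 = 0.

H_2 = 0.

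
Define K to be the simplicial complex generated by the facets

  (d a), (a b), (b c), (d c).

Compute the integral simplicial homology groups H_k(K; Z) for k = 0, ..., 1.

H_0 = Z,  H_1 = Z.

We work with the vertex ordering a < b < c < d. The simplices of K, each written with vertices in increasing order, are:

  0-simplices (4): a, b, c, d
  1-simplices (4): ab, ad, bc, cd

Hence C_0 ≅ Z^4, C_1 ≅ Z^4.

The boundary map ∂_1: C_1 → C_0 is given by ∂[p,q] = [q] − [p].
This gives a 4×4 integer matrix of rank 3; reducing to Smith normal form yields diagonal entries (1,1,1).

Reading off H_k = ker ∂_k / im ∂_{k+1}:

  H_0: rank C_0 − rank ∂_1 = 4 − 3 = 1, and the invariant factors of ∂_1 are all 1, so H_0 = Z.
  H_1: rank ker ∂_1 − rank ∂_2 = (4 − 3) − 0 = 1, and there is no ∂_2, so H_1 = Z.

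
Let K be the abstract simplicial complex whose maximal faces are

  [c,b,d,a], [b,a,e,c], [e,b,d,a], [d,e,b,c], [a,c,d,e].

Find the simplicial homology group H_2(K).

H_2 = 0.

Order the vertices as a < b < c < d < e. Listing each simplex with vertices in this order, K has dimension 3 with simplices:

  0-simplices (5): a, b, c, d, e
  1-simplices (10): ab, ac, ad, ae, bc, bd, be, cd, ce, de
  2-simplices (10): abc, abd, abe, acd, ace, ade, bcd, bce, bde, cde
  3-simplices (5): abcd, abce, abde, acde, bcde

giving chain groups C_0 ≅ Z^5, C_1 ≅ Z^10, C_2 ≅ Z^10, C_3 ≅ Z^5.

Boundary ∂_1: C_1 → C_0 is given by ∂[p,q] = [q] − [p]. For instance
  ∂ae = e − a.
This gives a 5×10 integer matrix of rank 4; reducing to Smith normal form yields diagonal entries (1,1,1,1).

∂_2: C_2 → C_1 maps a triangle to the signed sum of its edges. For instance
  ∂abd = bd − ad + ab,
  ∂cde = de − ce + cd.
The resulting 10×10 matrix has rank 6, and its Smith normal form has invariant factors (1,1,1,1,1,1).

The boundary map ∂_3: C_3 → C_2 sends each 3-simplex σ to the alternating sum Σ_i (−1)^i (σ with its i-th vertex removed). For instance
  ∂abcd = bcd − acd + abd − abc,
  ∂acde = cde − ade + ace − acd.
The 10×5 boundary matrix has rank 4 and Smith normal form diag(1,1,1,1).

From H_k ≅ ker(∂_k) / im(∂_{k+1}) we obtain:

  H_2: rank ker ∂_2 − rank ∂_3 = (10 − 6) − 4 = 0, and the invariant factors of ∂_3 are all 1, so H_2 = 0.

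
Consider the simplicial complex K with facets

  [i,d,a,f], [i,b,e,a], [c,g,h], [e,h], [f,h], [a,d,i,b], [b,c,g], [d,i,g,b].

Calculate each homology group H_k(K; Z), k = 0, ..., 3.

H_0 ≅ Z,  H_1 ≅ Z^2,  H_2 = 0,  H_3 = 0.

Order the vertices as a < b < c < d < e < f < g < h < i. Listing each simplex with vertices in this order, K has dimension 3 with simplices:

  0-simplices (9): a, b, c, d, e, f, g, h, i
  1-simplices (21): ab, ad, ae, af, ai, bc, bd, be, bg, bi, cg, ch, df, dg, di, eh, ei, fh, fi, gh, gi
  2-simplices (15): abd, abe, abi, adf, adi, aei, afi, bcg, bdg, bdi, bei, bgi, cgh, dfi, dgi
  3-simplices (4): abdi, abei, adfi, bdgi

so the chain groups are C_0 ≅ Z^9, C_1 ≅ Z^21, C_2 ≅ Z^15, C_3 ≅ Z^4.

Boundary ∂_1: C_1 → C_0 sends each edge [p,q] (with p < q) to q − p. For instance
  ∂eh = h − e.
As a 9×21 matrix over Z this has rank 8, with invariant factors (1,1,1,1,1,1,1,1).

The boundary map ∂_2: C_2 → C_1 maps a triangle to the signed sum of its edges. For instance
  ∂aei = ei − ai + ae,
  ∂dfi = fi − di + df.
The 21×15 boundary matrix has rank 11 and Smith normal form diag(1,1,1,1,1,1,1,1,1,1,1).

Boundary ∂_3: C_3 → C_2 sends each 3-simplex σ to the alternating sum Σ_i (−1)^i (σ with its i-th vertex removed). For instance
  ∂abdi = bdi − adi + abi − abd,
  ∂bdgi = dgi − bgi + bdi − bdg.
The resulting 15×4 matrix has rank 4, and its Smith normal form has invariant factors (1,1,1,1).

From H_k ≅ ker(∂_k) / im(∂_{k+1}) we obtain:

  H_0: rank C_0 − rank ∂_1 = 9 − 8 = 1, and the invariant factors of ∂_1 are all 1, so H_0 ≅ Z.
  H_1: rank ker ∂_1 − rank ∂_2 = (21 − 8) − 11 = 2, and the invariant factors of ∂_2 are all 1, so H_1 ≅ Z^2.
  H_2: rank ker ∂_2 − rank ∂_3 = (15 − 11) − 4 = 0, and the invariant factors of ∂_3 are all 1, so H_2 ≅ 0.
  H_3: rank ker ∂_3 − rank ∂_4 = (4 − 4) − 0 = 0, and there is no ∂_4, so H_3 ≅ 0.

As a check, the Euler characteristic is 9 − 21 + 15 − 4 = -1, which agrees with 1 − 2 + 0 − 0 = -1.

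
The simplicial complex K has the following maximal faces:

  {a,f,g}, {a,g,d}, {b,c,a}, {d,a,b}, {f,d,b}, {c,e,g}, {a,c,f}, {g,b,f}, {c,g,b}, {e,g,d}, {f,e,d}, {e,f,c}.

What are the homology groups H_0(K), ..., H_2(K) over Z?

Fix the vertex order a < b < c < d < e < f < g and write every simplex with vertices in increasing order. Then dim K = 2 and the simplices of K are:

  0-simplices (7): a, b, c, d, e, f, g
  1-simplices (18): ab, ac, ad, af, ag, bc, bd, bf, bg, ce, cf, cg, de, df, dg, ef, eg, fg
  2-simplices (12): abc, abd, acf, adg, afg, bcg, bdf, bfg, cef, ceg, def, deg

Hence C_0 ≅ Z^7, C_1 ≅ Z^18, C_2 ≅ Z^12.

Boundary ∂_1: C_1 → C_0 maps an edge to its endpoints' difference, ∂[p,q] = q − p.
The 7×18 boundary matrix has rank 6 and Smith normal form diag(1,1,1,1,1,1).

The boundary map ∂_2: C_2 → C_1 maps a triangle to the signed sum of its edges. For instance
  ∂bdf = df − bf + bd,
  ∂afg = fg − ag + af.
The resulting 18×12 matrix has rank 12, and its Smith normal form has invariant factors (1,1,1,1,1,1,1,1,1,1,1,2).

Computing H_k = (kernel of ∂_k) / (image of ∂_{k+1}):

  H_0: rank C_0 − rank ∂_1 = 7 − 6 = 1, and the invariant factors of ∂_1 are all 1, so H_0 ≅ Z.
  H_1: rank ker ∂_1 − rank ∂_2 = (18 − 6) − 12 = 0, and ∂_2 has invariant factor 2 > 1, so H_1 ≅ Z/2.
  H_2: rank ker ∂_2 − rank ∂_3 = (12 − 12) − 0 = 0, and there is no ∂_3, so H_2 ≅ 0.

H_0 ≅ Z,  H_1 ≅ Z/2,  H_2 = 0.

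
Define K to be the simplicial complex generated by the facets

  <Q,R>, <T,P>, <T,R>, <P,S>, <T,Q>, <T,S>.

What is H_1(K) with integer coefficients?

Take the total order P < Q < R < S < T on the vertex set. Then K (dimension 1) consists of the simplices:

  0-simplices (5): P, Q, R, S, T
  1-simplices (6): PS, PT, QR, QT, RT, ST

Hence C_0 ≅ Z^5, C_1 ≅ Z^6.

Boundary ∂_1: C_1 → C_0 maps an edge to its endpoints' difference, ∂[p,q] = q − p. For instance
  ∂PT = T − P.
As a 5×6 matrix over Z this has rank 4, with invariant factors (1,1,1,1).

Computing H_k = (kernel of ∂_k) / (image of ∂_{k+1}):

  H_1: rank ker ∂_1 − rank ∂_2 = (6 − 4) − 0 = 2, and there is no ∂_2, so H_1 ≅ Z^2.

(K is a triangulation of a wedge of 2 circles.)

H_1 = Z^2.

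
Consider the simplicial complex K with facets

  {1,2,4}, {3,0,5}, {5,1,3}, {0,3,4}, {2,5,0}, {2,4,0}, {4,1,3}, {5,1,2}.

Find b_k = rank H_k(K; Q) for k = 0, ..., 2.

K has 6 vertices, 12 edges, 8 triangles.
rank ∂_0 = 0, rank ∂_1 = 5 ⇒ b_0 = 6 − 0 − 5 = 1; all invariant factors of ∂_1 are 1 so no torsion. So H_0 = Z.
rank ∂_1 = 5, rank ∂_2 = 7 ⇒ b_1 = 12 − 5 − 7 = 0; all invariant factors of ∂_2 are 1 so no torsion. So H_1 = 0.
rank ∂_2 = 7, rank ∂_3 = 0 ⇒ b_2 = 8 − 7 − 0 = 1. So H_2 = Z.

b_0 = 1, b_1 = 0, b_2 = 1.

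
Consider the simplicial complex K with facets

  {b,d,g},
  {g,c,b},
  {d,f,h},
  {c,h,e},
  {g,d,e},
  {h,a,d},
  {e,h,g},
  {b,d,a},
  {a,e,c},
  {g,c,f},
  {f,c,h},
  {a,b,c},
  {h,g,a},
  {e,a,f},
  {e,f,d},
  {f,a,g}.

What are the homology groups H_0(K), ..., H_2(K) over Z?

H_0 = Z,  H_1 = Z^2,  H_2 = Z.

We work with the vertex ordering a < b < c < d < e < f < g < h. The simplices of K, each written with vertices in increasing order, are:

  0-simplices (8): a, b, c, d, e, f, g, h
  1-simplices (24): ab, ac, ad, ae, af, ag, ah, bc, bd, bg, ce, cf, cg, ch, de, df, dg, dh, ef, eg, eh, fg, fh, gh
  2-simplices (16): abc, abd, ace, adh, aef, afg, agh, bcg, bdg, ceh, cfg, cfh, def, deg, dfh, egh

giving chain groups C_0 ≅ Z^8, C_1 ≅ Z^24, C_2 ≅ Z^16.

Boundary ∂_1: C_1 → C_0 is given by ∂[p,q] = [q] − [p].
The resulting 8×24 matrix has rank 7, and its Smith normal form has invariant factors (1,1,1,1,1,1,1).

The boundary map ∂_2: C_2 → C_1 maps a triangle to the signed sum of its edges. For instance
  ∂def = ef − df + de,
  ∂agh = gh − ah + ag.
The 24×16 boundary matrix has rank 15 and Smith normal form diag(1,1,1,1,1,1,1,1,1,1,1,1,1,1,1).

Now H_k = ker ∂_k / im ∂_{k+1}, so:

  H_0: rank C_0 − rank ∂_1 = 8 − 7 = 1, and the invariant factors of ∂_1 are all 1, so H_0 = Z.
  H_1: rank ker ∂_1 − rank ∂_2 = (24 − 7) − 15 = 2, and the invariant factors of ∂_2 are all 1, so H_1 = Z^2.
  H_2: rank ker ∂_2 − rank ∂_3 = (16 − 15) − 0 = 1, and there is no ∂_3, so H_2 = Z.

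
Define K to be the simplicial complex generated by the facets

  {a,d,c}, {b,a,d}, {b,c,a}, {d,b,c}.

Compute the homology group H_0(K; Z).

We work with the vertex ordering a < b < c < d. The simplices of K, each written with vertices in increasing order, are:

  0-simplices (4): a, b, c, d
  1-simplices (6): ab, ac, ad, bc, bd, cd
  2-simplices (4): abc, abd, acd, bcd

Hence C_0 ≅ Z^4, C_1 ≅ Z^6, C_2 ≅ Z^4.

The boundary map ∂_1: C_1 → C_0 maps an edge to its endpoints' difference, ∂[p,q] = q − p. For instance
  ∂ab = b − a.
This gives a 4×6 integer matrix of rank 3; reducing to Smith normal form yields diagonal entries (1,1,1).

The boundary map ∂_2: C_2 → C_1 maps a triangle to the signed sum of its edges. For instance
  ∂acd = cd − ad + ac,
  ∂abc = bc − ac + ab.
As a 6×4 matrix over Z this has rank 3, with invariant factors (1,1,1).

From H_k ≅ ker(∂_k) / im(∂_{k+1}) we obtain:

  H_0: rank C_0 − rank ∂_1 = 4 − 3 = 1, and the invariant factors of ∂_1 are all 1, so H_0 ≅ Z.

H_0 = Z.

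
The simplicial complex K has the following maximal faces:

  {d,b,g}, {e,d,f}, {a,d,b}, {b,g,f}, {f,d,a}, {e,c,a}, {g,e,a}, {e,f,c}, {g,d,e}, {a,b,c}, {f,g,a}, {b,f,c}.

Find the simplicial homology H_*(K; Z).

Order the vertices as a < b < c < d < e < f < g. Listing each simplex with vertices in this order, K has dimension 2 with simplices:

  0-simplices (7): a, b, c, d, e, f, g
  1-simplices (18): ab, ac, ad, ae, af, ag, bc, bd, bf, bg, ce, cf, de, df, dg, ef, eg, fg
  2-simplices (12): abc, abd, ace, adf, aeg, afg, bcf, bdg, bfg, cef, def, deg

so the chain groups are C_0 ≅ Z^7, C_1 ≅ Z^18, C_2 ≅ Z^12.

Boundary ∂_1: C_1 → C_0 is given by ∂[p,q] = [q] − [p]. For instance
  ∂bg = g − b.
This gives a 7×18 integer matrix of rank 6; reducing to Smith normal form yields diagonal entries (1,1,1,1,1,1).

The boundary map ∂_2: C_2 → C_1 acts by ∂[p,q,r] = [q,r] − [p,r] + [p,q]. For instance
  ∂aeg = eg − ag + ae,
  ∂abc = bc − ac + ab.
The resulting 18×12 matrix has rank 12, and its Smith normal form has invariant factors (1,1,1,1,1,1,1,1,1,1,1,2).

From H_k ≅ ker(∂_k) / im(∂_{k+1}) we obtain:

  H_0: rank C_0 − rank ∂_1 = 7 − 6 = 1, and the invariant factors of ∂_1 are all 1, so H_0 ≅ Z.
  H_1: rank ker ∂_1 − rank ∂_2 = (18 − 6) − 12 = 0, and ∂_2 has invariant factor 2 > 1, so H_1 ≅ Z_2.
  H_2: rank ker ∂_2 − rank ∂_3 = (12 − 12) − 0 = 0, and there is no ∂_3, so H_2 ≅ 0.

H_0 ≅ Z,  H_1 ≅ Z_2,  H_2 = 0.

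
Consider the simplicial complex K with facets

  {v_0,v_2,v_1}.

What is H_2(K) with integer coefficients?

We work with the vertex ordering v_0 < v_1 < v_2. The simplices of K, each written with vertices in increasing order, are:

  0-simplices (3): [v_0], [v_1], [v_2]
  1-simplices (3): [v_0,v_1], [v_0,v_2], [v_1,v_2]
  2-simplices (1): [v_0,v_1,v_2]

giving chain groups C_0 ≅ Z^3, C_1 ≅ Z^3, C_2 ≅ Z^1.

The boundary map ∂_1: C_1 → C_0 is given by ∂[p,q] = [q] − [p]. For instance
  ∂[v_0,v_1] = [v_1] − [v_0].
This gives a 3×3 integer matrix of rank 2; reducing to Smith normal form yields diagonal entries (1,1).

Boundary ∂_2: C_2 → C_1 sends each 2-simplex [p,q,r] to [q,r] − [p,r] + [p,q]. For instance
  ∂[v_0,v_1,v_2] = [v_1,v_2] − [v_0,v_2] + [v_0,v_1].
The resulting 3×1 matrix has rank 1, and its Smith normal form has invariant factors (1).

From H_k ≅ ker(∂_k) / im(∂_{k+1}) we obtain:

  H_2: rank ker ∂_2 − rank ∂_3 = (1 − 1) − 0 = 0, and there is no ∂_3, so H_2 = 0.

(K is a triangulation of the 2-simplex.)

H_2 = 0.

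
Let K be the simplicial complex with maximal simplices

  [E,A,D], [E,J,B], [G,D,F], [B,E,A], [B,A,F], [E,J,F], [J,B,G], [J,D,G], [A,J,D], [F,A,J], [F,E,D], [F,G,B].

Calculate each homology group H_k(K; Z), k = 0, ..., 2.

K has 7 vertices, 18 edges, 12 triangles.
rank ∂_0 = 0, rank ∂_1 = 6 ⇒ b_0 = 7 − 0 − 6 = 1; all invariant factors of ∂_1 are 1 so no torsion. So H_0 ≅ Z.
rank ∂_1 = 6, rank ∂_2 = 12 ⇒ b_1 = 18 − 6 − 12 = 0; ∂_2 has invariant factor(s) [2] giving torsion. So H_1 ≅ Z/2.
rank ∂_2 = 12, rank ∂_3 = 0 ⇒ b_2 = 12 − 12 − 0 = 0. So H_2 ≅ 0.

H_0 = Z,  H_1 = Z/2,  H_2 = 0.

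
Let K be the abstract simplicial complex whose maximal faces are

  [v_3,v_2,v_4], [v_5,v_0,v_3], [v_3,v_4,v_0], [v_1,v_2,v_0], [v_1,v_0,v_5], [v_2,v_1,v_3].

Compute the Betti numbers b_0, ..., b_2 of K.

b_0 = 1, b_1 = 1, b_2 = 0.

Fix the vertex order v_0 < v_1 < v_2 < v_3 < v_4 < v_5 and write every simplex with vertices in increasing order. Then dim K = 2 and the simplices of K are:

  0-simplices (6): [v_0], [v_1], [v_2], [v_3], [v_4], [v_5]
  1-simplices (12): [v_0,v_1], [v_0,v_2], [v_0,v_3], [v_0,v_4], [v_0,v_5], [v_1,v_2], [v_1,v_3], [v_1,v_5], [v_2,v_3], [v_2,v_4], [v_3,v_4], [v_3,v_5]
  2-simplices (6): [v_0,v_1,v_2], [v_0,v_1,v_5], [v_0,v_3,v_4], [v_0,v_3,v_5], [v_1,v_2,v_3], [v_2,v_3,v_4]

so the chain groups are C_0 ≅ Z^6, C_1 ≅ Z^12, C_2 ≅ Z^6.

The boundary map ∂_1: C_1 → C_0 sends each edge [p,q] (with p < q) to q − p. For instance
  ∂[v_1,v_5] = [v_5] − [v_1].
The resulting 6×12 matrix has rank 5, and its Smith normal form has invariant factors (1,1,1,1,1).

∂_2: C_2 → C_1 acts by ∂[p,q,r] = [q,r] − [p,r] + [p,q]. For instance
  ∂[v_1,v_2,v_3] = [v_2,v_3] − [v_1,v_3] + [v_1,v_2],
  ∂[v_0,v_3,v_4] = [v_3,v_4] − [v_0,v_4] + [v_0,v_3].
As a 12×6 matrix over Z this has rank 6, with invariant factors (1,1,1,1,1,1).

Reading off H_k = ker ∂_k / im ∂_{k+1}:

  H_0: rank C_0 − rank ∂_1 = 6 − 5 = 1, and the invariant factors of ∂_1 are all 1, so H_0 ≅ Z.
  H_1: rank ker ∂_1 − rank ∂_2 = (12 − 5) − 6 = 1, and the invariant factors of ∂_2 are all 1, so H_1 ≅ Z.
  H_2: rank ker ∂_2 − rank ∂_3 = (6 − 6) − 0 = 0, and there is no ∂_3, so H_2 ≅ 0.

(K is a triangulation of the cylinder S^1 x I.)

Hence the Betti numbers are b_0 = 1, b_1 = 1, b_2 = 0.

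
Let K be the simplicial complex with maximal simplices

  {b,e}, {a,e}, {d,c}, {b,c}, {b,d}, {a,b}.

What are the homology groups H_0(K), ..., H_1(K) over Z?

H_0 ≅ Z,  H_1 ≅ Z^2.

Fix the vertex order a < b < c < d < e and write every simplex with vertices in increasing order. Then dim K = 1 and the simplices of K are:

  0-simplices (5): a, b, c, d, e
  1-simplices (6): ab, ae, bc, bd, be, cd

so the chain groups are C_0 ≅ Z^5, C_1 ≅ Z^6.

∂_1: C_1 → C_0 maps an edge to its endpoints' difference, ∂[p,q] = q − p. For instance
  ∂ae = e − a.
This gives a 5×6 integer matrix of rank 4; reducing to Smith normal form yields diagonal entries (1,1,1,1).

Reading off H_k = ker ∂_k / im ∂_{k+1}:

  H_0: rank C_0 − rank ∂_1 = 5 − 4 = 1, and the invariant factors of ∂_1 are all 1, so H_0 ≅ Z.
  H_1: rank ker ∂_1 − rank ∂_2 = (6 − 4) − 0 = 2, and there is no ∂_2, so H_1 ≅ Z^2.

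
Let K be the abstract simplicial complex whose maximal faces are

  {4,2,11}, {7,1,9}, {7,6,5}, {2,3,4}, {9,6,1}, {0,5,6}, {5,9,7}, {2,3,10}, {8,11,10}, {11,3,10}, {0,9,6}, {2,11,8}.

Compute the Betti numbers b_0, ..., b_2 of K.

b_0 = 2, b_1 = 2, b_2 = 0.

Order the vertices as 0 < 1 < 2 < 3 < 4 < 5 < 6 < 7 < 8 < 9 < 10 < 11. Listing each simplex with vertices in this order, K has dimension 2 with simplices:

  0-simplices (12): [0], [1], [2], [3], [4], [5], [6], [7], [8], [9], [10], [11]
  1-simplices (24): (24 of them)
  2-simplices (12): [0,5,6], [0,6,9], [1,6,9], [1,7,9], [2,3,4], [2,3,10], [2,4,11], [2,8,11], [3,10,11], [5,6,7], [5,7,9], [8,10,11]

so the chain groups are C_0 ≅ Z^12, C_1 ≅ Z^24, C_2 ≅ Z^12.

Boundary ∂_1: C_1 → C_0 maps an edge to its endpoints' difference, ∂[p,q] = q − p. For instance
  ∂[5,9] = [9] − [5].
The resulting 12×24 matrix has rank 10, and its Smith normal form has invariant factors (1,1,1,1,1,1,1,1,1,1).

∂_2: C_2 → C_1 sends each 2-simplex [p,q,r] to [q,r] − [p,r] + [p,q]. For instance
  ∂[3,10,11] = [10,11] − [3,11] + [3,10],
  ∂[0,6,9] = [6,9] − [0,9] + [0,6].
This gives a 24×12 integer matrix of rank 12; reducing to Smith normal form yields diagonal entries (1,1,1,1,1,1,1,1,1,1,1,1).

Now H_k = ker ∂_k / im ∂_{k+1}, so:

  H_0: rank C_0 − rank ∂_1 = 12 − 10 = 2, and the invariant factors of ∂_1 are all 1, so H_0 = Z^2.
  H_1: rank ker ∂_1 − rank ∂_2 = (24 − 10) − 12 = 2, and the invariant factors of ∂_2 are all 1, so H_1 = Z^2.
  H_2: rank ker ∂_2 − rank ∂_3 = (12 − 12) − 0 = 0, and there is no ∂_3, so H_2 = 0.

As a check, the Euler characteristic is 12 − 24 + 12 = 0, which agrees with 2 − 2 + 0 = 0.
(K is a triangulation of the disjoint union of the cylinder S^1 x I and the cylinder S^1 x I.)

Hence the Betti numbers are b_0 = 2, b_1 = 2, b_2 = 0.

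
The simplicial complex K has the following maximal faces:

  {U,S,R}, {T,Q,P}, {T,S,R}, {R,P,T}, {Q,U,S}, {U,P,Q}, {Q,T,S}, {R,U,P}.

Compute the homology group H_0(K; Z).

H_0 = Z.

Fix the vertex order P < Q < R < S < T < U and write every simplex with vertices in increasing order. Then dim K = 2 and the simplices of K are:

  0-simplices (6): P, Q, R, S, T, U
  1-simplices (12): PQ, PR, PT, PU, QS, QT, QU, RS, RT, RU, ST, SU
  2-simplices (8): PQT, PQU, PRT, PRU, QST, QSU, RST, RSU

Hence C_0 ≅ Z^6, C_1 ≅ Z^12, C_2 ≅ Z^8.

∂_1: C_1 → C_0 maps an edge to its endpoints' difference, ∂[p,q] = q − p.
As a 6×12 matrix over Z this has rank 5, with invariant factors (1,1,1,1,1).

∂_2: C_2 → C_1 maps a triangle to the signed sum of its edges. For instance
  ∂QST = ST − QT + QS,
  ∂RSU = SU − RU + RS.
This gives a 12×8 integer matrix of rank 7; reducing to Smith normal form yields diagonal entries (1,1,1,1,1,1,1).

Reading off H_k = ker ∂_k / im ∂_{k+1}:

  H_0: rank C_0 − rank ∂_1 = 6 − 5 = 1, and the invariant factors of ∂_1 are all 1, so H_0 = Z.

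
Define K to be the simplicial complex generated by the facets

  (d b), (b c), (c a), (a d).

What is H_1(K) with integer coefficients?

Fix the vertex order a < b < c < d and write every simplex with vertices in increasing order. Then dim K = 1 and the simplices of K are:

  0-simplices (4): a, b, c, d
  1-simplices (4): ac, ad, bc, bd

Hence C_0 ≅ Z^4, C_1 ≅ Z^4.

The boundary map ∂_1: C_1 → C_0 sends each edge [p,q] (with p < q) to q − p.
The 4×4 boundary matrix has rank 3 and Smith normal form diag(1,1,1).

Computing H_k = (kernel of ∂_k) / (image of ∂_{k+1}):

  H_1: rank ker ∂_1 − rank ∂_2 = (4 − 3) − 0 = 1, and there is no ∂_2, so H_1 ≅ Z.

(K is a triangulation of the circle S^1.)

H_1 = Z.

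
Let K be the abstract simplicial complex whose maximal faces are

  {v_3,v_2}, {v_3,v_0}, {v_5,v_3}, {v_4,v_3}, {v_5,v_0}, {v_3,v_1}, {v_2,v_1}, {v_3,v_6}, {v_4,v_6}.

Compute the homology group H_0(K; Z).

H_0 = Z.

We work with the vertex ordering v_0 < v_1 < v_2 < v_3 < v_4 < v_5 < v_6. The simplices of K, each written with vertices in increasing order, are:

  0-simplices (7): [v_0], [v_1], [v_2], [v_3], [v_4], [v_5], [v_6]
  1-simplices (9): [v_0,v_3], [v_0,v_5], [v_1,v_2], [v_1,v_3], [v_2,v_3], [v_3,v_4], [v_3,v_5], [v_3,v_6], [v_4,v_6]

so the chain groups are C_0 ≅ Z^7, C_1 ≅ Z^9.

The boundary map ∂_1: C_1 → C_0 is given by ∂[p,q] = [q] − [p]. For instance
  ∂[v_1,v_2] = [v_2] − [v_1].
This gives a 7×9 integer matrix of rank 6; reducing to Smith normal form yields diagonal entries (1,1,1,1,1,1).

Reading off H_k = ker ∂_k / im ∂_{k+1}:

  H_0: rank C_0 − rank ∂_1 = 7 − 6 = 1, and the invariant factors of ∂_1 are all 1, so H_0 ≅ Z.

(K is a triangulation of a wedge of 3 circles.)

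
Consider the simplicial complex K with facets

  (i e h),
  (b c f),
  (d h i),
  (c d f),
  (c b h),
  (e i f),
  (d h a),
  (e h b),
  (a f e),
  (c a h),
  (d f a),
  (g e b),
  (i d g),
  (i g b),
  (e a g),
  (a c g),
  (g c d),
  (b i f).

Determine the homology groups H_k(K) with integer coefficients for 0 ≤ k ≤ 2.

H_0 ≅ Z,  H_1 ≅ Z ⊕ Z/2Z,  H_2 = 0.

We work with the vertex ordering a < b < c < d < e < f < g < h < i. The simplices of K, each written with vertices in increasing order, are:

  0-simplices (9): a, b, c, d, e, f, g, h, i
  1-simplices (27): ac, ad, ae, af, ag, ah, bc, be, bf, bg, bh, bi, cd, cf, cg, ch, df, dg, dh, di, ef, eg, eh, ei, fi, gi, hi
  2-simplices (18): acg, ach, adf, adh, aef, aeg, bcf, bch, beg, beh, bfi, bgi, cdf, cdg, dgi, dhi, efi, ehi

giving chain groups C_0 ≅ Z^9, C_1 ≅ Z^27, C_2 ≅ Z^18.

The boundary map ∂_1: C_1 → C_0 maps an edge to its endpoints' difference, ∂[p,q] = q − p. For instance
  ∂fi = i − f.
This gives a 9×27 integer matrix of rank 8; reducing to Smith normal form yields diagonal entries (1,1,1,1,1,1,1,1).

The boundary map ∂_2: C_2 → C_1 maps a triangle to the signed sum of its edges. For instance
  ∂bfi = fi − bi + bf,
  ∂beh = eh − bh + be.
The resulting 27×18 matrix has rank 18, and its Smith normal form has invariant factors (1,1,1,1,1,1,1,1,1,1,1,1,1,1,1,1,1,2).

From H_k ≅ ker(∂_k) / im(∂_{k+1}) we obtain:

  H_0: rank C_0 − rank ∂_1 = 9 − 8 = 1, and the invariant factors of ∂_1 are all 1, so H_0 = Z.
  H_1: rank ker ∂_1 − rank ∂_2 = (27 − 8) − 18 = 1, and ∂_2 has invariant factor 2 > 1, so H_1 = Z ⊕ Z/2Z.
  H_2: rank ker ∂_2 − rank ∂_3 = (18 − 18) − 0 = 0, and there is no ∂_3, so H_2 = 0.

(K is a triangulation of the Klein bottle.)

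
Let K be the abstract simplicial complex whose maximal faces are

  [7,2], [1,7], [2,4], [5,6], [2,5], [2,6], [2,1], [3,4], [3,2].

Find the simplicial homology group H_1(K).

We work with the vertex ordering 1 < 2 < 3 < 4 < 5 < 6 < 7. The simplices of K, each written with vertices in increasing order, are:

  0-simplices (7): [1], [2], [3], [4], [5], [6], [7]
  1-simplices (9): [1,2], [1,7], [2,3], [2,4], [2,5], [2,6], [2,7], [3,4], [5,6]

so the chain groups are C_0 ≅ Z^7, C_1 ≅ Z^9.

Boundary ∂_1: C_1 → C_0 maps an edge to its endpoints' difference, ∂[p,q] = q − p. For instance
  ∂[1,2] = [2] − [1].
The 7×9 boundary matrix has rank 6 and Smith normal form diag(1,1,1,1,1,1).

Computing H_k = (kernel of ∂_k) / (image of ∂_{k+1}):

  H_1: rank ker ∂_1 − rank ∂_2 = (9 − 6) − 0 = 3, and there is no ∂_2, so H_1 ≅ Z^3.

H_1 ≅ Z^3.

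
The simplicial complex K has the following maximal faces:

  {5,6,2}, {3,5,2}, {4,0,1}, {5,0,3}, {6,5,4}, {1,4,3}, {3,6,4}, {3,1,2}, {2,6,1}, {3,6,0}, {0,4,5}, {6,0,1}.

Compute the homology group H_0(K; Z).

H_0 = Z.

Fix the vertex order 0 < 1 < 2 < 3 < 4 < 5 < 6 and write every simplex with vertices in increasing order. Then dim K = 2 and the simplices of K are:

  0-simplices (7): [0], [1], [2], [3], [4], [5], [6]
  1-simplices (18): [0,1], [0,3], [0,4], [0,5], [0,6], [1,2], [1,3], [1,4], [1,6], [2,3], [2,5], [2,6], [3,4], [3,5], [3,6], [4,5], [4,6], [5,6]
  2-simplices (12): [0,1,4], [0,1,6], [0,3,5], [0,3,6], [0,4,5], [1,2,3], [1,2,6], [1,3,4], [2,3,5], [2,5,6], [3,4,6], [4,5,6]

giving chain groups C_0 ≅ Z^7, C_1 ≅ Z^18, C_2 ≅ Z^12.

The boundary map ∂_1: C_1 → C_0 sends each edge [p,q] (with p < q) to q − p.
The 7×18 boundary matrix has rank 6 and Smith normal form diag(1,1,1,1,1,1).

∂_2: C_2 → C_1 acts by ∂[p,q,r] = [q,r] − [p,r] + [p,q]. For instance
  ∂[4,5,6] = [5,6] − [4,6] + [4,5],
  ∂[0,4,5] = [4,5] − [0,5] + [0,4].
The 18×12 boundary matrix has rank 12 and Smith normal form diag(1,1,1,1,1,1,1,1,1,1,1,2).

Computing H_k = (kernel of ∂_k) / (image of ∂_{k+1}):

  H_0: rank C_0 − rank ∂_1 = 7 − 6 = 1, and the invariant factors of ∂_1 are all 1, so H_0 ≅ Z.

(K is a triangulation of the real projective plane RP^2.)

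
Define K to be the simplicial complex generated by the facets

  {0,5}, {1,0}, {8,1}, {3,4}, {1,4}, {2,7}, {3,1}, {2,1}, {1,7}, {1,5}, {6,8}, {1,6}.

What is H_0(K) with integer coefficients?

K has 9 vertices, 12 edges.
rank ∂_0 = 0, rank ∂_1 = 8 ⇒ b_0 = 9 − 0 − 8 = 1; all invariant factors of ∂_1 are 1 so no torsion. So H_0 = Z.

H_0 ≅ Z.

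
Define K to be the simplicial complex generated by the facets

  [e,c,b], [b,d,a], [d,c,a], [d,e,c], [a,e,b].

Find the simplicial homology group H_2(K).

Order the vertices as a < b < c < d < e. Listing each simplex with vertices in this order, K has dimension 2 with simplices:

  0-simplices (5): a, b, c, d, e
  1-simplices (10): ab, ac, ad, ae, bc, bd, be, cd, ce, de
  2-simplices (5): abd, abe, acd, bce, cde

Hence C_0 ≅ Z^5, C_1 ≅ Z^10, C_2 ≅ Z^5.

Boundary ∂_1: C_1 → C_0 maps an edge to its endpoints' difference, ∂[p,q] = q − p. For instance
  ∂ce = e − c.
As a 5×10 matrix over Z this has rank 4, with invariant factors (1,1,1,1).

Boundary ∂_2: C_2 → C_1 maps a triangle to the signed sum of its edges. For instance
  ∂abe = be − ae + ab,
  ∂bce = ce − be + bc.
The resulting 10×5 matrix has rank 5, and its Smith normal form has invariant factors (1,1,1,1,1).

Now H_k = ker ∂_k / im ∂_{k+1}, so:

  H_2: rank ker ∂_2 − rank ∂_3 = (5 − 5) − 0 = 0, and there is no ∂_3, so H_2 ≅ 0.

H_2 = 0.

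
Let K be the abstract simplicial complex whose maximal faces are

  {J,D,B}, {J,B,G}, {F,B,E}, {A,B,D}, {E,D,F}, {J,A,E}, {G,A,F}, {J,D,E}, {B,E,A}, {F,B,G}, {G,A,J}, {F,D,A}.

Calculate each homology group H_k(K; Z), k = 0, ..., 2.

H_0 ≅ Z,  H_1 ≅ Z/2,  H_2 = 0.

Fix the vertex order A < B < D < E < F < G < J and write every simplex with vertices in increasing order. Then dim K = 2 and the simplices of K are:

  0-simplices (7): A, B, D, E, F, G, J
  1-simplices (18): AB, AD, AE, AF, AG, AJ, BD, BE, BF, BG, BJ, DE, DF, DJ, EF, EJ, FG, GJ
  2-simplices (12): ABD, ABE, ADF, AEJ, AFG, AGJ, BDJ, BEF, BFG, BGJ, DEF, DEJ

giving chain groups C_0 ≅ Z^7, C_1 ≅ Z^18, C_2 ≅ Z^12.

The boundary map ∂_1: C_1 → C_0 is given by ∂[p,q] = [q] − [p].
The 7×18 boundary matrix has rank 6 and Smith normal form diag(1,1,1,1,1,1).

The boundary map ∂_2: C_2 → C_1 sends each 2-simplex [p,q,r] to [q,r] − [p,r] + [p,q]. For instance
  ∂AFG = FG − AG + AF,
  ∂BFG = FG − BG + BF.
The 18×12 boundary matrix has rank 12 and Smith normal form diag(1,1,1,1,1,1,1,1,1,1,1,2).

Computing H_k = (kernel of ∂_k) / (image of ∂_{k+1}):

  H_0: rank C_0 − rank ∂_1 = 7 − 6 = 1, and the invariant factors of ∂_1 are all 1, so H_0 = Z.
  H_1: rank ker ∂_1 − rank ∂_2 = (18 − 6) − 12 = 0, and ∂_2 has invariant factor 2 > 1, so H_1 = Z/2.
  H_2: rank ker ∂_2 − rank ∂_3 = (12 − 12) − 0 = 0, and there is no ∂_3, so H_2 = 0.

(K is a triangulation of the real projective plane RP^2.)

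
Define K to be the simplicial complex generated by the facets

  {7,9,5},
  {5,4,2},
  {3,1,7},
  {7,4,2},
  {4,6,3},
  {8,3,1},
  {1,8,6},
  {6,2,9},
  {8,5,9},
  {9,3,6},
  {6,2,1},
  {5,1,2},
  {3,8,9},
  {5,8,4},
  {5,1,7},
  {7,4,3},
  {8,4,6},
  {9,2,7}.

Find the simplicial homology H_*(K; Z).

We work with the vertex ordering 1 < 2 < 3 < 4 < 5 < 6 < 7 < 8 < 9. The simplices of K, each written with vertices in increasing order, are:

  0-simplices (9): [1], [2], [3], [4], [5], [6], [7], [8], [9]
  1-simplices (27): (27 of them)
  2-simplices (18): [1,2,5], [1,2,6], [1,3,7], [1,3,8], [1,5,7], [1,6,8], [2,4,5], [2,4,7], [2,6,9], [2,7,9], [3,4,6], [3,4,7], [3,6,9], [3,8,9], [4,5,8], [4,6,8], [5,7,9], [5,8,9]

so the chain groups are C_0 ≅ Z^9, C_1 ≅ Z^27, C_2 ≅ Z^18.

∂_1: C_1 → C_0 is given by ∂[p,q] = [q] − [p]. For instance
  ∂[4,6] = [6] − [4].
The resulting 9×27 matrix has rank 8, and its Smith normal form has invariant factors (1,1,1,1,1,1,1,1).

Boundary ∂_2: C_2 → C_1 acts by ∂[p,q,r] = [q,r] − [p,r] + [p,q]. For instance
  ∂[2,6,9] = [6,9] − [2,9] + [2,6],
  ∂[3,4,6] = [4,6] − [3,6] + [3,4].
The 27×18 boundary matrix has rank 18 and Smith normal form diag(1,1,1,1,1,1,1,1,1,1,1,1,1,1,1,1,1,2).

From H_k ≅ ker(∂_k) / im(∂_{k+1}) we obtain:

  H_0: rank C_0 − rank ∂_1 = 9 − 8 = 1, and the invariant factors of ∂_1 are all 1, so H_0 ≅ Z.
  H_1: rank ker ∂_1 − rank ∂_2 = (27 − 8) − 18 = 1, and ∂_2 has invariant factor 2 > 1, so H_1 ≅ Z ⊕ Z/2.
  H_2: rank ker ∂_2 − rank ∂_3 = (18 − 18) − 0 = 0, and there is no ∂_3, so H_2 ≅ 0.

H_0 ≅ Z,  H_1 ≅ Z ⊕ Z/2,  H_2 = 0.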